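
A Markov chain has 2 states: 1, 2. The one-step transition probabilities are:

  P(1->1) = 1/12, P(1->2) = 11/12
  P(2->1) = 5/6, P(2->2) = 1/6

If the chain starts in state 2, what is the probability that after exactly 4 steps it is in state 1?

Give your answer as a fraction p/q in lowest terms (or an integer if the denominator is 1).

Answer: 125/384

Derivation:
Computing P^4 by repeated multiplication:
P^1 =
  1: [1/12, 11/12]
  2: [5/6, 1/6]
P^2 =
  1: [37/48, 11/48]
  2: [5/24, 19/24]
P^3 =
  1: [49/192, 143/192]
  2: [65/96, 31/96]
P^4 =
  1: [493/768, 275/768]
  2: [125/384, 259/384]

(P^4)[2 -> 1] = 125/384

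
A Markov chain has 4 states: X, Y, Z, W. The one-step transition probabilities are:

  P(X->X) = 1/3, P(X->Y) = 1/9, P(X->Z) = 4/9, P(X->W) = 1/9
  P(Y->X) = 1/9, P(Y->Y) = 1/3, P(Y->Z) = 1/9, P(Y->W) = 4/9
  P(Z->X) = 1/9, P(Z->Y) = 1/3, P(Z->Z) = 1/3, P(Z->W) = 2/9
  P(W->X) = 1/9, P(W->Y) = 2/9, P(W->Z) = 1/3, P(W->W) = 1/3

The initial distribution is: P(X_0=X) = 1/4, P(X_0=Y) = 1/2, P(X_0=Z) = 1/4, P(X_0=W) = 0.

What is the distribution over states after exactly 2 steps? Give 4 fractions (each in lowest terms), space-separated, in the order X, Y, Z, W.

Propagating the distribution step by step (d_{t+1} = d_t * P):
d_0 = (X=1/4, Y=1/2, Z=1/4, W=0)
  d_1[X] = 1/4*1/3 + 1/2*1/9 + 1/4*1/9 + 0*1/9 = 1/6
  d_1[Y] = 1/4*1/9 + 1/2*1/3 + 1/4*1/3 + 0*2/9 = 5/18
  d_1[Z] = 1/4*4/9 + 1/2*1/9 + 1/4*1/3 + 0*1/3 = 1/4
  d_1[W] = 1/4*1/9 + 1/2*4/9 + 1/4*2/9 + 0*1/3 = 11/36
d_1 = (X=1/6, Y=5/18, Z=1/4, W=11/36)
  d_2[X] = 1/6*1/3 + 5/18*1/9 + 1/4*1/9 + 11/36*1/9 = 4/27
  d_2[Y] = 1/6*1/9 + 5/18*1/3 + 1/4*1/3 + 11/36*2/9 = 85/324
  d_2[Z] = 1/6*4/9 + 5/18*1/9 + 1/4*1/3 + 11/36*1/3 = 47/162
  d_2[W] = 1/6*1/9 + 5/18*4/9 + 1/4*2/9 + 11/36*1/3 = 97/324
d_2 = (X=4/27, Y=85/324, Z=47/162, W=97/324)

Answer: 4/27 85/324 47/162 97/324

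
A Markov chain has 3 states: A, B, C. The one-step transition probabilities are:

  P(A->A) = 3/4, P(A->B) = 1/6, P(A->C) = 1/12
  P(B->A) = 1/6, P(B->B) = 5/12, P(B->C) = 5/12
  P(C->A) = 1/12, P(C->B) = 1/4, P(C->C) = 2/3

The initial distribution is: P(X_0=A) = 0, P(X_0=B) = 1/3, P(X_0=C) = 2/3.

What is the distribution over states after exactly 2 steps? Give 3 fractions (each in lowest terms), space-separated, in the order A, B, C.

Answer: 79/432 7/24 227/432

Derivation:
Propagating the distribution step by step (d_{t+1} = d_t * P):
d_0 = (A=0, B=1/3, C=2/3)
  d_1[A] = 0*3/4 + 1/3*1/6 + 2/3*1/12 = 1/9
  d_1[B] = 0*1/6 + 1/3*5/12 + 2/3*1/4 = 11/36
  d_1[C] = 0*1/12 + 1/3*5/12 + 2/3*2/3 = 7/12
d_1 = (A=1/9, B=11/36, C=7/12)
  d_2[A] = 1/9*3/4 + 11/36*1/6 + 7/12*1/12 = 79/432
  d_2[B] = 1/9*1/6 + 11/36*5/12 + 7/12*1/4 = 7/24
  d_2[C] = 1/9*1/12 + 11/36*5/12 + 7/12*2/3 = 227/432
d_2 = (A=79/432, B=7/24, C=227/432)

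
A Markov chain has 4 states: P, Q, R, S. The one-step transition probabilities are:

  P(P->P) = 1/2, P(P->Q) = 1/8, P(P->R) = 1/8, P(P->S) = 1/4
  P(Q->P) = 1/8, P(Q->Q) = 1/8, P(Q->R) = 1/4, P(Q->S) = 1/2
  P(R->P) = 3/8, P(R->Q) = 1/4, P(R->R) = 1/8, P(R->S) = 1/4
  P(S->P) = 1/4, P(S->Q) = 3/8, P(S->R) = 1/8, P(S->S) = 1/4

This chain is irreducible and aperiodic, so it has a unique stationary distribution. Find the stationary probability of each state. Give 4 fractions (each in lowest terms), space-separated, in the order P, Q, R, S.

Answer: 19/59 13/59 9/59 18/59

Derivation:
The stationary distribution satisfies pi = pi * P, i.e.:
  pi_P = 1/2*pi_P + 1/8*pi_Q + 3/8*pi_R + 1/4*pi_S
  pi_Q = 1/8*pi_P + 1/8*pi_Q + 1/4*pi_R + 3/8*pi_S
  pi_R = 1/8*pi_P + 1/4*pi_Q + 1/8*pi_R + 1/8*pi_S
  pi_S = 1/4*pi_P + 1/2*pi_Q + 1/4*pi_R + 1/4*pi_S
with normalization: pi_P + pi_Q + pi_R + pi_S = 1.

Using the first 3 balance equations plus normalization, the linear system A*pi = b is:
  [-1/2, 1/8, 3/8, 1/4] . pi = 0
  [1/8, -7/8, 1/4, 3/8] . pi = 0
  [1/8, 1/4, -7/8, 1/8] . pi = 0
  [1, 1, 1, 1] . pi = 1

Solving yields:
  pi_P = 19/59
  pi_Q = 13/59
  pi_R = 9/59
  pi_S = 18/59

Verification (pi * P):
  19/59*1/2 + 13/59*1/8 + 9/59*3/8 + 18/59*1/4 = 19/59 = pi_P  (ok)
  19/59*1/8 + 13/59*1/8 + 9/59*1/4 + 18/59*3/8 = 13/59 = pi_Q  (ok)
  19/59*1/8 + 13/59*1/4 + 9/59*1/8 + 18/59*1/8 = 9/59 = pi_R  (ok)
  19/59*1/4 + 13/59*1/2 + 9/59*1/4 + 18/59*1/4 = 18/59 = pi_S  (ok)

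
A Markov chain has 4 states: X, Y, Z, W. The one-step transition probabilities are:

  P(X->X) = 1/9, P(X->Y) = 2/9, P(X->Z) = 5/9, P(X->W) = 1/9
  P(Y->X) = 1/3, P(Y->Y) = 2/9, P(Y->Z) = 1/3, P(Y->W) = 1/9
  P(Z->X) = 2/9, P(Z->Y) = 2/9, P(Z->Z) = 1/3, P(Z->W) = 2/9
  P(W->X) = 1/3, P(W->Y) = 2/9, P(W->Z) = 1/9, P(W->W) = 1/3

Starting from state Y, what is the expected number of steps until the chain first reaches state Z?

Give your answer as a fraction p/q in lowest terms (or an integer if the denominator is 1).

Let h_i = expected steps to first reach Z from state i.
Boundary: h_Z = 0.
First-step equations for the other states:
  h_X = 1 + 1/9*h_X + 2/9*h_Y + 5/9*h_Z + 1/9*h_W
  h_Y = 1 + 1/3*h_X + 2/9*h_Y + 1/3*h_Z + 1/9*h_W
  h_W = 1 + 1/3*h_X + 2/9*h_Y + 1/9*h_Z + 1/3*h_W

Substituting h_Z = 0 and rearranging gives the linear system (I - Q) h = 1:
  [8/9, -2/9, -1/9] . (h_X, h_Y, h_W) = 1
  [-1/3, 7/9, -1/9] . (h_X, h_Y, h_W) = 1
  [-1/3, -2/9, 2/3] . (h_X, h_Y, h_W) = 1

Solving yields:
  h_X = 567/251
  h_Y = 693/251
  h_W = 891/251

Starting state is Y, so the expected hitting time is h_Y = 693/251.

Answer: 693/251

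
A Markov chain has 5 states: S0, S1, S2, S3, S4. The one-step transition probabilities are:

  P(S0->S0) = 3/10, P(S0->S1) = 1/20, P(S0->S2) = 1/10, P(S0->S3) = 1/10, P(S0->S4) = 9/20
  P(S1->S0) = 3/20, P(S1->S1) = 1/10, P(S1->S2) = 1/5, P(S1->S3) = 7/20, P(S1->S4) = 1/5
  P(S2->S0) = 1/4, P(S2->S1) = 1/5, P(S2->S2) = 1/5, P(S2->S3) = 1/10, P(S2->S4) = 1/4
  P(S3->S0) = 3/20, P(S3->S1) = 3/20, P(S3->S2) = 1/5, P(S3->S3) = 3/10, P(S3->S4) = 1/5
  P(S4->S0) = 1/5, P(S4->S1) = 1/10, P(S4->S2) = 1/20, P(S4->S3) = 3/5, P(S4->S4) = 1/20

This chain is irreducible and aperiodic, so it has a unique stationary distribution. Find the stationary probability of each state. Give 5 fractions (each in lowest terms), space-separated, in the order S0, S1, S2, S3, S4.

The stationary distribution satisfies pi = pi * P, i.e.:
  pi_S0 = 3/10*pi_S0 + 3/20*pi_S1 + 1/4*pi_S2 + 3/20*pi_S3 + 1/5*pi_S4
  pi_S1 = 1/20*pi_S0 + 1/10*pi_S1 + 1/5*pi_S2 + 3/20*pi_S3 + 1/10*pi_S4
  pi_S2 = 1/10*pi_S0 + 1/5*pi_S1 + 1/5*pi_S2 + 1/5*pi_S3 + 1/20*pi_S4
  pi_S3 = 1/10*pi_S0 + 7/20*pi_S1 + 1/10*pi_S2 + 3/10*pi_S3 + 3/5*pi_S4
  pi_S4 = 9/20*pi_S0 + 1/5*pi_S1 + 1/4*pi_S2 + 1/5*pi_S3 + 1/20*pi_S4
with normalization: pi_S0 + pi_S1 + pi_S2 + pi_S3 + pi_S4 = 1.

Using the first 4 balance equations plus normalization, the linear system A*pi = b is:
  [-7/10, 3/20, 1/4, 3/20, 1/5] . pi = 0
  [1/20, -9/10, 1/5, 3/20, 1/10] . pi = 0
  [1/10, 1/5, -4/5, 1/5, 1/20] . pi = 0
  [1/10, 7/20, 1/10, -7/10, 3/5] . pi = 0
  [1, 1, 1, 1, 1] . pi = 1

Solving yields:
  pi_S0 = 1633/7895
  pi_S1 = 3958/33159
  pi_S2 = 1149/7895
  pi_S3 = 10049/33159
  pi_S4 = 1778/7895

Verification (pi * P):
  1633/7895*3/10 + 3958/33159*3/20 + 1149/7895*1/4 + 10049/33159*3/20 + 1778/7895*1/5 = 1633/7895 = pi_S0  (ok)
  1633/7895*1/20 + 3958/33159*1/10 + 1149/7895*1/5 + 10049/33159*3/20 + 1778/7895*1/10 = 3958/33159 = pi_S1  (ok)
  1633/7895*1/10 + 3958/33159*1/5 + 1149/7895*1/5 + 10049/33159*1/5 + 1778/7895*1/20 = 1149/7895 = pi_S2  (ok)
  1633/7895*1/10 + 3958/33159*7/20 + 1149/7895*1/10 + 10049/33159*3/10 + 1778/7895*3/5 = 10049/33159 = pi_S3  (ok)
  1633/7895*9/20 + 3958/33159*1/5 + 1149/7895*1/4 + 10049/33159*1/5 + 1778/7895*1/20 = 1778/7895 = pi_S4  (ok)

Answer: 1633/7895 3958/33159 1149/7895 10049/33159 1778/7895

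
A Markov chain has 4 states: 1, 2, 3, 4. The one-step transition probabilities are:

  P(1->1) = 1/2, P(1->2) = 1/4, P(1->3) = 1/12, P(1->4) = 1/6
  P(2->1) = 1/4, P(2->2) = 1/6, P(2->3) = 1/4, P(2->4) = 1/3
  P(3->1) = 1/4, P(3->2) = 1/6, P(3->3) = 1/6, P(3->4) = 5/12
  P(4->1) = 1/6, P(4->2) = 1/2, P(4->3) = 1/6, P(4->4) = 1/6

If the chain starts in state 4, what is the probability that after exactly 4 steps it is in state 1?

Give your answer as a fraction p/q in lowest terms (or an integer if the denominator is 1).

Answer: 3137/10368

Derivation:
Computing P^4 by repeated multiplication:
P^1 =
  1: [1/2, 1/4, 1/12, 1/6]
  2: [1/4, 1/6, 1/4, 1/3]
  3: [1/4, 1/6, 1/6, 5/12]
  4: [1/6, 1/2, 1/6, 1/6]
P^2 =
  1: [13/36, 19/72, 7/48, 11/48]
  2: [41/144, 43/144, 23/144, 37/144]
  3: [5/18, 47/144, 23/144, 17/72]
  4: [5/18, 17/72, 7/36, 7/24]
P^3 =
  1: [185/576, 59/216, 137/864, 427/1728]
  2: [259/864, 53/192, 145/864, 443/1728]
  3: [259/864, 29/108, 295/1728, 451/1728]
  4: [85/288, 31/108, 47/288, 55/216]
P^4 =
  1: [3211/10368, 5719/20736, 3373/20736, 2611/10368]
  2: [6295/20736, 2873/10368, 3415/20736, 55/216]
  3: [6287/20736, 107/384, 21/128, 5269/20736]
  4: [3137/10368, 2863/10368, 1721/10368, 2647/10368]

(P^4)[4 -> 1] = 3137/10368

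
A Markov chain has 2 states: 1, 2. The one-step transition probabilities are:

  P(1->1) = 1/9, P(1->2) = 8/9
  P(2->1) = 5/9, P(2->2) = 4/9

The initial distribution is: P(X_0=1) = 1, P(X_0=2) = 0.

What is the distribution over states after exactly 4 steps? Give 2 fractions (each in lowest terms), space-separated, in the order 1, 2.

Propagating the distribution step by step (d_{t+1} = d_t * P):
d_0 = (1=1, 2=0)
  d_1[1] = 1*1/9 + 0*5/9 = 1/9
  d_1[2] = 1*8/9 + 0*4/9 = 8/9
d_1 = (1=1/9, 2=8/9)
  d_2[1] = 1/9*1/9 + 8/9*5/9 = 41/81
  d_2[2] = 1/9*8/9 + 8/9*4/9 = 40/81
d_2 = (1=41/81, 2=40/81)
  d_3[1] = 41/81*1/9 + 40/81*5/9 = 241/729
  d_3[2] = 41/81*8/9 + 40/81*4/9 = 488/729
d_3 = (1=241/729, 2=488/729)
  d_4[1] = 241/729*1/9 + 488/729*5/9 = 2681/6561
  d_4[2] = 241/729*8/9 + 488/729*4/9 = 3880/6561
d_4 = (1=2681/6561, 2=3880/6561)

Answer: 2681/6561 3880/6561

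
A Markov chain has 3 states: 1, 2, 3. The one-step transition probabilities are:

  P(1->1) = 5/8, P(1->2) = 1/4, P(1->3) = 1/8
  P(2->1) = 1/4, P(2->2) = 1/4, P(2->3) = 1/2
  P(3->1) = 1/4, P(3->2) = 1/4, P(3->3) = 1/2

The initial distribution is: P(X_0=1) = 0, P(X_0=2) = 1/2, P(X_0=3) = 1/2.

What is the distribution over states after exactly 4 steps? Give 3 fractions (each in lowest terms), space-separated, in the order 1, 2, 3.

Propagating the distribution step by step (d_{t+1} = d_t * P):
d_0 = (1=0, 2=1/2, 3=1/2)
  d_1[1] = 0*5/8 + 1/2*1/4 + 1/2*1/4 = 1/4
  d_1[2] = 0*1/4 + 1/2*1/4 + 1/2*1/4 = 1/4
  d_1[3] = 0*1/8 + 1/2*1/2 + 1/2*1/2 = 1/2
d_1 = (1=1/4, 2=1/4, 3=1/2)
  d_2[1] = 1/4*5/8 + 1/4*1/4 + 1/2*1/4 = 11/32
  d_2[2] = 1/4*1/4 + 1/4*1/4 + 1/2*1/4 = 1/4
  d_2[3] = 1/4*1/8 + 1/4*1/2 + 1/2*1/2 = 13/32
d_2 = (1=11/32, 2=1/4, 3=13/32)
  d_3[1] = 11/32*5/8 + 1/4*1/4 + 13/32*1/4 = 97/256
  d_3[2] = 11/32*1/4 + 1/4*1/4 + 13/32*1/4 = 1/4
  d_3[3] = 11/32*1/8 + 1/4*1/2 + 13/32*1/2 = 95/256
d_3 = (1=97/256, 2=1/4, 3=95/256)
  d_4[1] = 97/256*5/8 + 1/4*1/4 + 95/256*1/4 = 803/2048
  d_4[2] = 97/256*1/4 + 1/4*1/4 + 95/256*1/4 = 1/4
  d_4[3] = 97/256*1/8 + 1/4*1/2 + 95/256*1/2 = 733/2048
d_4 = (1=803/2048, 2=1/4, 3=733/2048)

Answer: 803/2048 1/4 733/2048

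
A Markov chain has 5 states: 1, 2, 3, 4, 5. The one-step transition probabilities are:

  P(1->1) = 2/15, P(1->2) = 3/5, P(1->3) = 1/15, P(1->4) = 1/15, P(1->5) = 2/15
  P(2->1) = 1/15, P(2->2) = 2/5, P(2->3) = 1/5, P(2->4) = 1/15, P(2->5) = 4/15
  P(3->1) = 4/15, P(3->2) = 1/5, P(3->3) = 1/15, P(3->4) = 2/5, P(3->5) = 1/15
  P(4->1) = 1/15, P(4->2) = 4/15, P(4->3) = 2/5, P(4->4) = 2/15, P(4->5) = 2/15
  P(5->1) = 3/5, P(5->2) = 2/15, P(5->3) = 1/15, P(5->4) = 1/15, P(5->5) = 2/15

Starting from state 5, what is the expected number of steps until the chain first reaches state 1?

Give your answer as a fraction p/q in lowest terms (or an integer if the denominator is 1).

Answer: 9935/3734

Derivation:
Let h_i = expected steps to first reach 1 from state i.
Boundary: h_1 = 0.
First-step equations for the other states:
  h_2 = 1 + 1/15*h_1 + 2/5*h_2 + 1/5*h_3 + 1/15*h_4 + 4/15*h_5
  h_3 = 1 + 4/15*h_1 + 1/5*h_2 + 1/15*h_3 + 2/5*h_4 + 1/15*h_5
  h_4 = 1 + 1/15*h_1 + 4/15*h_2 + 2/5*h_3 + 2/15*h_4 + 2/15*h_5
  h_5 = 1 + 3/5*h_1 + 2/15*h_2 + 1/15*h_3 + 1/15*h_4 + 2/15*h_5

Substituting h_1 = 0 and rearranging gives the linear system (I - Q) h = 1:
  [3/5, -1/5, -1/15, -4/15] . (h_2, h_3, h_4, h_5) = 1
  [-1/5, 14/15, -2/5, -1/15] . (h_2, h_3, h_4, h_5) = 1
  [-4/15, -2/5, 13/15, -2/15] . (h_2, h_3, h_4, h_5) = 1
  [-2/15, -1/15, -1/15, 13/15] . (h_2, h_3, h_4, h_5) = 1

Solving yields:
  h_2 = 18435/3734
  h_3 = 16945/3734
  h_4 = 9665/1867
  h_5 = 9935/3734

Starting state is 5, so the expected hitting time is h_5 = 9935/3734.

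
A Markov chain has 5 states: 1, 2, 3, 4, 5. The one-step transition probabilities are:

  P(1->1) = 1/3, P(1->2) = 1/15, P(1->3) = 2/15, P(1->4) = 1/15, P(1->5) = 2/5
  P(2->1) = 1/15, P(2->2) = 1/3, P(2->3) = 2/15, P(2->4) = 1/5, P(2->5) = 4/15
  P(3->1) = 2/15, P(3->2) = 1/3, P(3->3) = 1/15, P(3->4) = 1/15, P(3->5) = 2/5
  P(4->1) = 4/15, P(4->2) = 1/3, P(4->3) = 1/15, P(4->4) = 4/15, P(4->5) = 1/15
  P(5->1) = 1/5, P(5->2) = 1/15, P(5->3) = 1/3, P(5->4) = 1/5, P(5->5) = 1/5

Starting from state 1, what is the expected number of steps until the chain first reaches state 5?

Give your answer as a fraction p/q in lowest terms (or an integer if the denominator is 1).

Let h_i = expected steps to first reach 5 from state i.
Boundary: h_5 = 0.
First-step equations for the other states:
  h_1 = 1 + 1/3*h_1 + 1/15*h_2 + 2/15*h_3 + 1/15*h_4 + 2/5*h_5
  h_2 = 1 + 1/15*h_1 + 1/3*h_2 + 2/15*h_3 + 1/5*h_4 + 4/15*h_5
  h_3 = 1 + 2/15*h_1 + 1/3*h_2 + 1/15*h_3 + 1/15*h_4 + 2/5*h_5
  h_4 = 1 + 4/15*h_1 + 1/3*h_2 + 1/15*h_3 + 4/15*h_4 + 1/15*h_5

Substituting h_5 = 0 and rearranging gives the linear system (I - Q) h = 1:
  [2/3, -1/15, -2/15, -1/15] . (h_1, h_2, h_3, h_4) = 1
  [-1/15, 2/3, -2/15, -1/5] . (h_1, h_2, h_3, h_4) = 1
  [-2/15, -1/3, 14/15, -1/15] . (h_1, h_2, h_3, h_4) = 1
  [-4/15, -1/3, -1/15, 11/15] . (h_1, h_2, h_3, h_4) = 1

Solving yields:
  h_1 = 3735/1267
  h_2 = 4755/1267
  h_3 = 570/181
  h_4 = 5610/1267

Starting state is 1, so the expected hitting time is h_1 = 3735/1267.

Answer: 3735/1267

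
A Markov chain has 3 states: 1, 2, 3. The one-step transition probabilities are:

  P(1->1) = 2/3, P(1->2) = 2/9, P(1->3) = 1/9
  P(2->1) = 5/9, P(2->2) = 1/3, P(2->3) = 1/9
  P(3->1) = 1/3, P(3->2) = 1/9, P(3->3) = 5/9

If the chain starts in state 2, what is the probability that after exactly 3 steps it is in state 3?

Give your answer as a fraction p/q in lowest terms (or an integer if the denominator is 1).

Computing P^3 by repeated multiplication:
P^1 =
  1: [2/3, 2/9, 1/9]
  2: [5/9, 1/3, 1/9]
  3: [1/3, 1/9, 5/9]
P^2 =
  1: [49/81, 19/81, 13/81]
  2: [16/27, 20/81, 13/81]
  3: [38/81, 14/81, 29/81]
P^3 =
  1: [428/729, 56/243, 133/729]
  2: [427/729, 169/729, 133/729]
  3: [385/729, 49/243, 197/729]

(P^3)[2 -> 3] = 133/729

Answer: 133/729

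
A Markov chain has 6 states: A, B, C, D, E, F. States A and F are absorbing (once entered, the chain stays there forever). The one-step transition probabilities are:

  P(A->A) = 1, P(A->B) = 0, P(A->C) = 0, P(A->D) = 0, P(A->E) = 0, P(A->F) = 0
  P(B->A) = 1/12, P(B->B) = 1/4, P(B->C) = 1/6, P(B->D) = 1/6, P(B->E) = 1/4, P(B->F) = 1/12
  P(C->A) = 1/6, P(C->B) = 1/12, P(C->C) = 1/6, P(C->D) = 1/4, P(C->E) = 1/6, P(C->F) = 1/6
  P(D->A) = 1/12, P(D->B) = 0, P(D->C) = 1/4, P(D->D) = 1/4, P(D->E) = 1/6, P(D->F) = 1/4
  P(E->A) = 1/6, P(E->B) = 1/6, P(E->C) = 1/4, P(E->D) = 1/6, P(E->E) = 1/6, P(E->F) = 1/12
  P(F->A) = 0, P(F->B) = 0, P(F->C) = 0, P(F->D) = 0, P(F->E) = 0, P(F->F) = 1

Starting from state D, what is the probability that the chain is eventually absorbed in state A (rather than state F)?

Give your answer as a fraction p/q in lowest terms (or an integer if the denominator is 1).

Let a_i = P(absorbed in A | start in state i).
Boundary conditions: a_A = 1, a_F = 0.
For each transient state i, a_i = sum_j P(i->j) * a_j:
  a_B = 1/12*a_A + 1/4*a_B + 1/6*a_C + 1/6*a_D + 1/4*a_E + 1/12*a_F
  a_C = 1/6*a_A + 1/12*a_B + 1/6*a_C + 1/4*a_D + 1/6*a_E + 1/6*a_F
  a_D = 1/12*a_A + 0*a_B + 1/4*a_C + 1/4*a_D + 1/6*a_E + 1/4*a_F
  a_E = 1/6*a_A + 1/6*a_B + 1/4*a_C + 1/6*a_D + 1/6*a_E + 1/12*a_F

Substituting a_A = 1 and a_F = 0, rearrange to (I - Q) a = r where r[i] = P(i -> A):
  [3/4, -1/6, -1/6, -1/4] . (a_B, a_C, a_D, a_E) = 1/12
  [-1/12, 5/6, -1/4, -1/6] . (a_B, a_C, a_D, a_E) = 1/6
  [0, -1/4, 3/4, -1/6] . (a_B, a_C, a_D, a_E) = 1/12
  [-1/6, -1/4, -1/6, 5/6] . (a_B, a_C, a_D, a_E) = 1/6

Solving yields:
  a_B = 7/15
  a_C = 2374/5145
  a_D = 1943/5145
  a_E = 174/343

Starting state is D, so the absorption probability is a_D = 1943/5145.

Answer: 1943/5145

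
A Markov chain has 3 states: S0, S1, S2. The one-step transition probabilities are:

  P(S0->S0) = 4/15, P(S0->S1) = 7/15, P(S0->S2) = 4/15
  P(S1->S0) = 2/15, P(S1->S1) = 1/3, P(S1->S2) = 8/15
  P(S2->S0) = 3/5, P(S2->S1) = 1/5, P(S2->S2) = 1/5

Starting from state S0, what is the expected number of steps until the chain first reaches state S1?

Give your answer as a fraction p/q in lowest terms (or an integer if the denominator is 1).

Answer: 5/2

Derivation:
Let h_i = expected steps to first reach S1 from state i.
Boundary: h_S1 = 0.
First-step equations for the other states:
  h_S0 = 1 + 4/15*h_S0 + 7/15*h_S1 + 4/15*h_S2
  h_S2 = 1 + 3/5*h_S0 + 1/5*h_S1 + 1/5*h_S2

Substituting h_S1 = 0 and rearranging gives the linear system (I - Q) h = 1:
  [11/15, -4/15] . (h_S0, h_S2) = 1
  [-3/5, 4/5] . (h_S0, h_S2) = 1

Solving yields:
  h_S0 = 5/2
  h_S2 = 25/8

Starting state is S0, so the expected hitting time is h_S0 = 5/2.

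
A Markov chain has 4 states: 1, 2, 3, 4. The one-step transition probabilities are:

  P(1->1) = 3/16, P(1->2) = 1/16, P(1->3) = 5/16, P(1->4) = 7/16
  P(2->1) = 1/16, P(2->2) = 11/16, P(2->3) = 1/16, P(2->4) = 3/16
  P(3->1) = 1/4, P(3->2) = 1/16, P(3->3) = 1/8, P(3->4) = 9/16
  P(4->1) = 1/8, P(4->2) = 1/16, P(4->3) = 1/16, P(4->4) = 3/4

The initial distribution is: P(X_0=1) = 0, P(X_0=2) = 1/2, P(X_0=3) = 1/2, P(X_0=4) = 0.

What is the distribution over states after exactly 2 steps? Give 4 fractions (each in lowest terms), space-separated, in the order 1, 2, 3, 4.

Propagating the distribution step by step (d_{t+1} = d_t * P):
d_0 = (1=0, 2=1/2, 3=1/2, 4=0)
  d_1[1] = 0*3/16 + 1/2*1/16 + 1/2*1/4 + 0*1/8 = 5/32
  d_1[2] = 0*1/16 + 1/2*11/16 + 1/2*1/16 + 0*1/16 = 3/8
  d_1[3] = 0*5/16 + 1/2*1/16 + 1/2*1/8 + 0*1/16 = 3/32
  d_1[4] = 0*7/16 + 1/2*3/16 + 1/2*9/16 + 0*3/4 = 3/8
d_1 = (1=5/32, 2=3/8, 3=3/32, 4=3/8)
  d_2[1] = 5/32*3/16 + 3/8*1/16 + 3/32*1/4 + 3/8*1/8 = 63/512
  d_2[2] = 5/32*1/16 + 3/8*11/16 + 3/32*1/16 + 3/8*1/16 = 19/64
  d_2[3] = 5/32*5/16 + 3/8*1/16 + 3/32*1/8 + 3/8*1/16 = 55/512
  d_2[4] = 5/32*7/16 + 3/8*3/16 + 3/32*9/16 + 3/8*3/4 = 121/256
d_2 = (1=63/512, 2=19/64, 3=55/512, 4=121/256)

Answer: 63/512 19/64 55/512 121/256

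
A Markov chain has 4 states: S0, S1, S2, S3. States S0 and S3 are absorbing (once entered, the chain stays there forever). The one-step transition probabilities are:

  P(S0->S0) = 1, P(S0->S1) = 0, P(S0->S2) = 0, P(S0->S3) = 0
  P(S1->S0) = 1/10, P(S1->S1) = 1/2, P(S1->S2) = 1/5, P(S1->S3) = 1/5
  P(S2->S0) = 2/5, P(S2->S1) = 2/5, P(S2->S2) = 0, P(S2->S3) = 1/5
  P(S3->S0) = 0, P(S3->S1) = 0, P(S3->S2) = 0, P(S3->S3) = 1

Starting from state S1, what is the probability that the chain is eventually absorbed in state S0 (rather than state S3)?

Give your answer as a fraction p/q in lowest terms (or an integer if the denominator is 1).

Answer: 3/7

Derivation:
Let a_i = P(absorbed in S0 | start in state i).
Boundary conditions: a_S0 = 1, a_S3 = 0.
For each transient state i, a_i = sum_j P(i->j) * a_j:
  a_S1 = 1/10*a_S0 + 1/2*a_S1 + 1/5*a_S2 + 1/5*a_S3
  a_S2 = 2/5*a_S0 + 2/5*a_S1 + 0*a_S2 + 1/5*a_S3

Substituting a_S0 = 1 and a_S3 = 0, rearrange to (I - Q) a = r where r[i] = P(i -> S0):
  [1/2, -1/5] . (a_S1, a_S2) = 1/10
  [-2/5, 1] . (a_S1, a_S2) = 2/5

Solving yields:
  a_S1 = 3/7
  a_S2 = 4/7

Starting state is S1, so the absorption probability is a_S1 = 3/7.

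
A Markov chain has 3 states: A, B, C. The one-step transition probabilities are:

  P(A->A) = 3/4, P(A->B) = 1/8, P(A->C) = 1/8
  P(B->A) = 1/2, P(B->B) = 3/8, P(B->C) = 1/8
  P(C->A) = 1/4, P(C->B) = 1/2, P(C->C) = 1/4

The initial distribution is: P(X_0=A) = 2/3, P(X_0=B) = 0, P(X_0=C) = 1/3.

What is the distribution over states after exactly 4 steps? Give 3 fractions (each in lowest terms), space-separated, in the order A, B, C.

Propagating the distribution step by step (d_{t+1} = d_t * P):
d_0 = (A=2/3, B=0, C=1/3)
  d_1[A] = 2/3*3/4 + 0*1/2 + 1/3*1/4 = 7/12
  d_1[B] = 2/3*1/8 + 0*3/8 + 1/3*1/2 = 1/4
  d_1[C] = 2/3*1/8 + 0*1/8 + 1/3*1/4 = 1/6
d_1 = (A=7/12, B=1/4, C=1/6)
  d_2[A] = 7/12*3/4 + 1/4*1/2 + 1/6*1/4 = 29/48
  d_2[B] = 7/12*1/8 + 1/4*3/8 + 1/6*1/2 = 1/4
  d_2[C] = 7/12*1/8 + 1/4*1/8 + 1/6*1/4 = 7/48
d_2 = (A=29/48, B=1/4, C=7/48)
  d_3[A] = 29/48*3/4 + 1/4*1/2 + 7/48*1/4 = 59/96
  d_3[B] = 29/48*1/8 + 1/4*3/8 + 7/48*1/2 = 31/128
  d_3[C] = 29/48*1/8 + 1/4*1/8 + 7/48*1/4 = 55/384
d_3 = (A=59/96, B=31/128, C=55/384)
  d_4[A] = 59/96*3/4 + 31/128*1/2 + 55/384*1/4 = 949/1536
  d_4[B] = 59/96*1/8 + 31/128*3/8 + 55/384*1/2 = 245/1024
  d_4[C] = 59/96*1/8 + 31/128*1/8 + 55/384*1/4 = 439/3072
d_4 = (A=949/1536, B=245/1024, C=439/3072)

Answer: 949/1536 245/1024 439/3072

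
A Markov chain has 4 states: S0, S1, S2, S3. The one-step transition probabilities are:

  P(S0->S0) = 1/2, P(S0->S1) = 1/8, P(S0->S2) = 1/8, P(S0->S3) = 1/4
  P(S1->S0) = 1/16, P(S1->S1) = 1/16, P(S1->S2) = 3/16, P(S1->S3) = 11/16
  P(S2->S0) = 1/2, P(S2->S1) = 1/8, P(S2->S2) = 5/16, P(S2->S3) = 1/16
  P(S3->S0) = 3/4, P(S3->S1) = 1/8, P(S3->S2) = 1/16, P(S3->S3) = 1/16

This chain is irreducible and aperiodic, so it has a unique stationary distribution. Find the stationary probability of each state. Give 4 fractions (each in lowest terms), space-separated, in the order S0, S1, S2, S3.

The stationary distribution satisfies pi = pi * P, i.e.:
  pi_S0 = 1/2*pi_S0 + 1/16*pi_S1 + 1/2*pi_S2 + 3/4*pi_S3
  pi_S1 = 1/8*pi_S0 + 1/16*pi_S1 + 1/8*pi_S2 + 1/8*pi_S3
  pi_S2 = 1/8*pi_S0 + 3/16*pi_S1 + 5/16*pi_S2 + 1/16*pi_S3
  pi_S3 = 1/4*pi_S0 + 11/16*pi_S1 + 1/16*pi_S2 + 1/16*pi_S3
with normalization: pi_S0 + pi_S1 + pi_S2 + pi_S3 = 1.

Using the first 3 balance equations plus normalization, the linear system A*pi = b is:
  [-1/2, 1/16, 1/2, 3/4] . pi = 0
  [1/8, -15/16, 1/8, 1/8] . pi = 0
  [1/8, 3/16, -11/16, 1/16] . pi = 0
  [1, 1, 1, 1] . pi = 1

Solving yields:
  pi_S0 = 525/1037
  pi_S1 = 2/17
  pi_S2 = 301/2074
  pi_S3 = 479/2074

Verification (pi * P):
  525/1037*1/2 + 2/17*1/16 + 301/2074*1/2 + 479/2074*3/4 = 525/1037 = pi_S0  (ok)
  525/1037*1/8 + 2/17*1/16 + 301/2074*1/8 + 479/2074*1/8 = 2/17 = pi_S1  (ok)
  525/1037*1/8 + 2/17*3/16 + 301/2074*5/16 + 479/2074*1/16 = 301/2074 = pi_S2  (ok)
  525/1037*1/4 + 2/17*11/16 + 301/2074*1/16 + 479/2074*1/16 = 479/2074 = pi_S3  (ok)

Answer: 525/1037 2/17 301/2074 479/2074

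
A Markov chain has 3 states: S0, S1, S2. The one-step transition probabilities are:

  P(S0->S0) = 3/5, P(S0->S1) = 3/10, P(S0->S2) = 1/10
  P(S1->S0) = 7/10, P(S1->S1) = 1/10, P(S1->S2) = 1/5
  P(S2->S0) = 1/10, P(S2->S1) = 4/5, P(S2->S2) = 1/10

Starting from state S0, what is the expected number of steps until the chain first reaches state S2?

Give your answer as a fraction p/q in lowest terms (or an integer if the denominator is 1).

Answer: 8

Derivation:
Let h_i = expected steps to first reach S2 from state i.
Boundary: h_S2 = 0.
First-step equations for the other states:
  h_S0 = 1 + 3/5*h_S0 + 3/10*h_S1 + 1/10*h_S2
  h_S1 = 1 + 7/10*h_S0 + 1/10*h_S1 + 1/5*h_S2

Substituting h_S2 = 0 and rearranging gives the linear system (I - Q) h = 1:
  [2/5, -3/10] . (h_S0, h_S1) = 1
  [-7/10, 9/10] . (h_S0, h_S1) = 1

Solving yields:
  h_S0 = 8
  h_S1 = 22/3

Starting state is S0, so the expected hitting time is h_S0 = 8.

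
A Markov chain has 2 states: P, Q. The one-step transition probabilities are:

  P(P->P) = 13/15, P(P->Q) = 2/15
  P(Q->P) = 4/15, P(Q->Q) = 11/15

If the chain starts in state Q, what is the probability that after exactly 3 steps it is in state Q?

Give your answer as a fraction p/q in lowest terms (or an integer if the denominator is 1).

Answer: 179/375

Derivation:
Computing P^3 by repeated multiplication:
P^1 =
  P: [13/15, 2/15]
  Q: [4/15, 11/15]
P^2 =
  P: [59/75, 16/75]
  Q: [32/75, 43/75]
P^3 =
  P: [277/375, 98/375]
  Q: [196/375, 179/375]

(P^3)[Q -> Q] = 179/375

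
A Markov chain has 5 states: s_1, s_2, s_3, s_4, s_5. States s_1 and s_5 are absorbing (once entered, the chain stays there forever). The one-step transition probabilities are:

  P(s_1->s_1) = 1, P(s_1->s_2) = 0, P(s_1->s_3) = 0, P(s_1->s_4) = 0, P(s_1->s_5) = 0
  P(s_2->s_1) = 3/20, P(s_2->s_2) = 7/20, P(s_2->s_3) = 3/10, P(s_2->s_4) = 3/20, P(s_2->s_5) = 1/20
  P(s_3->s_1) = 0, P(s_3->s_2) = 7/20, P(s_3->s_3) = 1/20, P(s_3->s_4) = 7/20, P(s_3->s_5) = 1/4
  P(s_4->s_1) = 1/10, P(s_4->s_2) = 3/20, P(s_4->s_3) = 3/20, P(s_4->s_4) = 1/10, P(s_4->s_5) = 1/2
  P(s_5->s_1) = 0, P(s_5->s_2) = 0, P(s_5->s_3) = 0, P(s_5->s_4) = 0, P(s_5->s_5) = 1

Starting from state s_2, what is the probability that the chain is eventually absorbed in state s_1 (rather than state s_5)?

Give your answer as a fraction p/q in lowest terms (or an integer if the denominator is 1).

Answer: 387/1019

Derivation:
Let a_i = P(absorbed in s_1 | start in state i).
Boundary conditions: a_s_1 = 1, a_s_5 = 0.
For each transient state i, a_i = sum_j P(i->j) * a_j:
  a_s_2 = 3/20*a_s_1 + 7/20*a_s_2 + 3/10*a_s_3 + 3/20*a_s_4 + 1/20*a_s_5
  a_s_3 = 0*a_s_1 + 7/20*a_s_2 + 1/20*a_s_3 + 7/20*a_s_4 + 1/4*a_s_5
  a_s_4 = 1/10*a_s_1 + 3/20*a_s_2 + 3/20*a_s_3 + 1/10*a_s_4 + 1/2*a_s_5

Substituting a_s_1 = 1 and a_s_5 = 0, rearrange to (I - Q) a = r where r[i] = P(i -> s_1):
  [13/20, -3/10, -3/20] . (a_s_2, a_s_3, a_s_4) = 3/20
  [-7/20, 19/20, -7/20] . (a_s_2, a_s_3, a_s_4) = 0
  [-3/20, -3/20, 9/10] . (a_s_2, a_s_3, a_s_4) = 1/10

Solving yields:
  a_s_2 = 387/1019
  a_s_3 = 665/3057
  a_s_4 = 644/3057

Starting state is s_2, so the absorption probability is a_s_2 = 387/1019.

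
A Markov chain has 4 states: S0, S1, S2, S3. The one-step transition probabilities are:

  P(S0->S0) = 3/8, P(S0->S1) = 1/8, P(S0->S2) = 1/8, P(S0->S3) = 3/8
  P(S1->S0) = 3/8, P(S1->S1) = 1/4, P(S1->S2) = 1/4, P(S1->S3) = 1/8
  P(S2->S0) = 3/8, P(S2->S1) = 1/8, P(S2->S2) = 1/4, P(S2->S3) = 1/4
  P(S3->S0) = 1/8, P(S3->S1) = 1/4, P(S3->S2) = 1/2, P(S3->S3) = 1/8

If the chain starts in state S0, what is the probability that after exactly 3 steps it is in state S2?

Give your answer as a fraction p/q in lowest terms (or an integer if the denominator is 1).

Answer: 35/128

Derivation:
Computing P^3 by repeated multiplication:
P^1 =
  S0: [3/8, 1/8, 1/8, 3/8]
  S1: [3/8, 1/4, 1/4, 1/8]
  S2: [3/8, 1/8, 1/4, 1/4]
  S3: [1/8, 1/4, 1/2, 1/8]
P^2 =
  S0: [9/32, 3/16, 19/64, 15/64]
  S1: [11/32, 11/64, 15/64, 1/4]
  S2: [5/16, 11/64, 17/64, 1/4]
  S3: [11/32, 11/64, 17/64, 7/32]
P^3 =
  S0: [81/256, 91/512, 35/128, 119/512]
  S1: [5/16, 91/512, 69/256, 123/512]
  S2: [5/16, 91/512, 35/128, 121/512]
  S3: [41/128, 89/512, 67/256, 125/512]

(P^3)[S0 -> S2] = 35/128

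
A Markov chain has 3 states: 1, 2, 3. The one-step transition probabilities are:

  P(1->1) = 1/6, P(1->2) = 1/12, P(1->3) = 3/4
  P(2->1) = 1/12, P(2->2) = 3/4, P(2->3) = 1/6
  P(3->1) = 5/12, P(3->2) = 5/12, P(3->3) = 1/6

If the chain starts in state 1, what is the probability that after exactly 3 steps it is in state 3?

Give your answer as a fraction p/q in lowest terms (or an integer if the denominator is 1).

Computing P^3 by repeated multiplication:
P^1 =
  1: [1/6, 1/12, 3/4]
  2: [1/12, 3/4, 1/6]
  3: [5/12, 5/12, 1/6]
P^2 =
  1: [25/72, 7/18, 19/72]
  2: [7/48, 23/36, 31/144]
  3: [25/144, 5/12, 59/144]
P^3 =
  1: [173/864, 31/72, 319/864]
  2: [289/1728, 251/432, 145/576]
  3: [15/64, 215/432, 463/1728]

(P^3)[1 -> 3] = 319/864

Answer: 319/864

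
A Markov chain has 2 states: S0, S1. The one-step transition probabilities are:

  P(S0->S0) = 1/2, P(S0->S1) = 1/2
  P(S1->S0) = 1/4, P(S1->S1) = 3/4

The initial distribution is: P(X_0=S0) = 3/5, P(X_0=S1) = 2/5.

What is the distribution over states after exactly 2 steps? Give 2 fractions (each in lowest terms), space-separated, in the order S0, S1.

Propagating the distribution step by step (d_{t+1} = d_t * P):
d_0 = (S0=3/5, S1=2/5)
  d_1[S0] = 3/5*1/2 + 2/5*1/4 = 2/5
  d_1[S1] = 3/5*1/2 + 2/5*3/4 = 3/5
d_1 = (S0=2/5, S1=3/5)
  d_2[S0] = 2/5*1/2 + 3/5*1/4 = 7/20
  d_2[S1] = 2/5*1/2 + 3/5*3/4 = 13/20
d_2 = (S0=7/20, S1=13/20)

Answer: 7/20 13/20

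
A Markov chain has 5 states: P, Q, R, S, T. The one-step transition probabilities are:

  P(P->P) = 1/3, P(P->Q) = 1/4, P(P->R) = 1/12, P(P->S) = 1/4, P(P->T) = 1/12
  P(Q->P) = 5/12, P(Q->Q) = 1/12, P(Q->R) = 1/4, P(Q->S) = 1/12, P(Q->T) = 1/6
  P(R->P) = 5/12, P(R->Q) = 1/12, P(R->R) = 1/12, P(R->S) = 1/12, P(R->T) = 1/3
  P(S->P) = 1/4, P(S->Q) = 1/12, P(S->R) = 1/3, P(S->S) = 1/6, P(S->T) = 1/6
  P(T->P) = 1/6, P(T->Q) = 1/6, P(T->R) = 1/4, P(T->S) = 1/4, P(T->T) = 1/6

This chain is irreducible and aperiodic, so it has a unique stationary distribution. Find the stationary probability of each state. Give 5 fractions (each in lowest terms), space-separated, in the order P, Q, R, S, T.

The stationary distribution satisfies pi = pi * P, i.e.:
  pi_P = 1/3*pi_P + 5/12*pi_Q + 5/12*pi_R + 1/4*pi_S + 1/6*pi_T
  pi_Q = 1/4*pi_P + 1/12*pi_Q + 1/12*pi_R + 1/12*pi_S + 1/6*pi_T
  pi_R = 1/12*pi_P + 1/4*pi_Q + 1/12*pi_R + 1/3*pi_S + 1/4*pi_T
  pi_S = 1/4*pi_P + 1/12*pi_Q + 1/12*pi_R + 1/6*pi_S + 1/4*pi_T
  pi_T = 1/12*pi_P + 1/6*pi_Q + 1/3*pi_R + 1/6*pi_S + 1/6*pi_T
with normalization: pi_P + pi_Q + pi_R + pi_S + pi_T = 1.

Using the first 4 balance equations plus normalization, the linear system A*pi = b is:
  [-2/3, 5/12, 5/12, 1/4, 1/6] . pi = 0
  [1/4, -11/12, 1/12, 1/12, 1/6] . pi = 0
  [1/12, 1/4, -11/12, 1/3, 1/4] . pi = 0
  [1/4, 1/12, 1/12, -5/6, 1/4] . pi = 0
  [1, 1, 1, 1, 1] . pi = 1

Solving yields:
  pi_P = 762/2399
  pi_Q = 361/2399
  pi_R = 436/2399
  pi_S = 431/2399
  pi_T = 409/2399

Verification (pi * P):
  762/2399*1/3 + 361/2399*5/12 + 436/2399*5/12 + 431/2399*1/4 + 409/2399*1/6 = 762/2399 = pi_P  (ok)
  762/2399*1/4 + 361/2399*1/12 + 436/2399*1/12 + 431/2399*1/12 + 409/2399*1/6 = 361/2399 = pi_Q  (ok)
  762/2399*1/12 + 361/2399*1/4 + 436/2399*1/12 + 431/2399*1/3 + 409/2399*1/4 = 436/2399 = pi_R  (ok)
  762/2399*1/4 + 361/2399*1/12 + 436/2399*1/12 + 431/2399*1/6 + 409/2399*1/4 = 431/2399 = pi_S  (ok)
  762/2399*1/12 + 361/2399*1/6 + 436/2399*1/3 + 431/2399*1/6 + 409/2399*1/6 = 409/2399 = pi_T  (ok)

Answer: 762/2399 361/2399 436/2399 431/2399 409/2399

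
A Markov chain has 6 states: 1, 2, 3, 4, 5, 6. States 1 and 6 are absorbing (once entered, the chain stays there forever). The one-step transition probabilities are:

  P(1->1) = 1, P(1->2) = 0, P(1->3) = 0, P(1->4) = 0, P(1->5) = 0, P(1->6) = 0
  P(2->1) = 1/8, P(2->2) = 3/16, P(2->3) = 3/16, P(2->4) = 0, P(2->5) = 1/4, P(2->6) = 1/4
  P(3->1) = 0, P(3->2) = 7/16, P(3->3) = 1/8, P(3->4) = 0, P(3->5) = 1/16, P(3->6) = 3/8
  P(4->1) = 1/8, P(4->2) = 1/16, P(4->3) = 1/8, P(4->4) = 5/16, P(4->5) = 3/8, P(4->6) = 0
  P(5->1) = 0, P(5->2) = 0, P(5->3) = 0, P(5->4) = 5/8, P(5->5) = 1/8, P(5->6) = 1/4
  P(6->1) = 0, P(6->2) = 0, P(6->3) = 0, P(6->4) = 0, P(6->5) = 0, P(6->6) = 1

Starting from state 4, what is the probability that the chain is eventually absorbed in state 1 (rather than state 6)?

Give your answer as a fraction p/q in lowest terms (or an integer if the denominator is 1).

Let a_i = P(absorbed in 1 | start in state i).
Boundary conditions: a_1 = 1, a_6 = 0.
For each transient state i, a_i = sum_j P(i->j) * a_j:
  a_2 = 1/8*a_1 + 3/16*a_2 + 3/16*a_3 + 0*a_4 + 1/4*a_5 + 1/4*a_6
  a_3 = 0*a_1 + 7/16*a_2 + 1/8*a_3 + 0*a_4 + 1/16*a_5 + 3/8*a_6
  a_4 = 1/8*a_1 + 1/16*a_2 + 1/8*a_3 + 5/16*a_4 + 3/8*a_5 + 0*a_6
  a_5 = 0*a_1 + 0*a_2 + 0*a_3 + 5/8*a_4 + 1/8*a_5 + 1/4*a_6

Substituting a_1 = 1 and a_6 = 0, rearrange to (I - Q) a = r where r[i] = P(i -> 1):
  [13/16, -3/16, 0, -1/4] . (a_2, a_3, a_4, a_5) = 1/8
  [-7/16, 7/8, 0, -1/16] . (a_2, a_3, a_4, a_5) = 0
  [-1/16, -1/8, 11/16, -3/8] . (a_2, a_3, a_4, a_5) = 1/8
  [0, 0, -5/8, 7/8] . (a_2, a_3, a_4, a_5) = 0

Solving yields:
  a_2 = 943/3431
  a_3 = 539/3431
  a_4 = 1323/3431
  a_5 = 945/3431

Starting state is 4, so the absorption probability is a_4 = 1323/3431.

Answer: 1323/3431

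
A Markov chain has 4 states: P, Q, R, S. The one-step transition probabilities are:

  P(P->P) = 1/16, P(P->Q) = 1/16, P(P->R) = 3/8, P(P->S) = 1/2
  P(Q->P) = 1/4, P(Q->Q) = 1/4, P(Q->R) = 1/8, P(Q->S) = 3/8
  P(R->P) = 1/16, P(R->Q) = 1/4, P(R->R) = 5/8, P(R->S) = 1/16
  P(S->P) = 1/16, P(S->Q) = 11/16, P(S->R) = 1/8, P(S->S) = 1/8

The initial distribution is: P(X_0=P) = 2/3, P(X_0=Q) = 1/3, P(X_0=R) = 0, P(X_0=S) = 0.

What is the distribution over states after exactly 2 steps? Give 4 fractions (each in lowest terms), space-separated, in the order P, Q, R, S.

Answer: 11/128 41/96 29/96 71/384

Derivation:
Propagating the distribution step by step (d_{t+1} = d_t * P):
d_0 = (P=2/3, Q=1/3, R=0, S=0)
  d_1[P] = 2/3*1/16 + 1/3*1/4 + 0*1/16 + 0*1/16 = 1/8
  d_1[Q] = 2/3*1/16 + 1/3*1/4 + 0*1/4 + 0*11/16 = 1/8
  d_1[R] = 2/3*3/8 + 1/3*1/8 + 0*5/8 + 0*1/8 = 7/24
  d_1[S] = 2/3*1/2 + 1/3*3/8 + 0*1/16 + 0*1/8 = 11/24
d_1 = (P=1/8, Q=1/8, R=7/24, S=11/24)
  d_2[P] = 1/8*1/16 + 1/8*1/4 + 7/24*1/16 + 11/24*1/16 = 11/128
  d_2[Q] = 1/8*1/16 + 1/8*1/4 + 7/24*1/4 + 11/24*11/16 = 41/96
  d_2[R] = 1/8*3/8 + 1/8*1/8 + 7/24*5/8 + 11/24*1/8 = 29/96
  d_2[S] = 1/8*1/2 + 1/8*3/8 + 7/24*1/16 + 11/24*1/8 = 71/384
d_2 = (P=11/128, Q=41/96, R=29/96, S=71/384)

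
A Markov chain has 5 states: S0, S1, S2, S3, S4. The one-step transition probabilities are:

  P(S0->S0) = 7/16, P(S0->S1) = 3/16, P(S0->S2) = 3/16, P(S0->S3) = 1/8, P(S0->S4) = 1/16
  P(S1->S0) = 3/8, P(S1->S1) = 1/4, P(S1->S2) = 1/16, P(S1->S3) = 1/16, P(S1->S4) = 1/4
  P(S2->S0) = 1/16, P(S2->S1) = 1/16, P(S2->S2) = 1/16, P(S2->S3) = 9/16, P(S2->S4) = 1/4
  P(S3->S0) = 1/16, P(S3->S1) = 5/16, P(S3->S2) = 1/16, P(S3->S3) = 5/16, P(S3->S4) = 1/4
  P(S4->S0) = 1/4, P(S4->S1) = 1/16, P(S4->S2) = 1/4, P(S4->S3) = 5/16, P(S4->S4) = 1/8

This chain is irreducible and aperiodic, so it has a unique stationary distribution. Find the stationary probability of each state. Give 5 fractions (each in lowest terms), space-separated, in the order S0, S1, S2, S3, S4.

Answer: 3370/13467 2588/13467 6875/53868 4479/17956 2431/13467

Derivation:
The stationary distribution satisfies pi = pi * P, i.e.:
  pi_S0 = 7/16*pi_S0 + 3/8*pi_S1 + 1/16*pi_S2 + 1/16*pi_S3 + 1/4*pi_S4
  pi_S1 = 3/16*pi_S0 + 1/4*pi_S1 + 1/16*pi_S2 + 5/16*pi_S3 + 1/16*pi_S4
  pi_S2 = 3/16*pi_S0 + 1/16*pi_S1 + 1/16*pi_S2 + 1/16*pi_S3 + 1/4*pi_S4
  pi_S3 = 1/8*pi_S0 + 1/16*pi_S1 + 9/16*pi_S2 + 5/16*pi_S3 + 5/16*pi_S4
  pi_S4 = 1/16*pi_S0 + 1/4*pi_S1 + 1/4*pi_S2 + 1/4*pi_S3 + 1/8*pi_S4
with normalization: pi_S0 + pi_S1 + pi_S2 + pi_S3 + pi_S4 = 1.

Using the first 4 balance equations plus normalization, the linear system A*pi = b is:
  [-9/16, 3/8, 1/16, 1/16, 1/4] . pi = 0
  [3/16, -3/4, 1/16, 5/16, 1/16] . pi = 0
  [3/16, 1/16, -15/16, 1/16, 1/4] . pi = 0
  [1/8, 1/16, 9/16, -11/16, 5/16] . pi = 0
  [1, 1, 1, 1, 1] . pi = 1

Solving yields:
  pi_S0 = 3370/13467
  pi_S1 = 2588/13467
  pi_S2 = 6875/53868
  pi_S3 = 4479/17956
  pi_S4 = 2431/13467

Verification (pi * P):
  3370/13467*7/16 + 2588/13467*3/8 + 6875/53868*1/16 + 4479/17956*1/16 + 2431/13467*1/4 = 3370/13467 = pi_S0  (ok)
  3370/13467*3/16 + 2588/13467*1/4 + 6875/53868*1/16 + 4479/17956*5/16 + 2431/13467*1/16 = 2588/13467 = pi_S1  (ok)
  3370/13467*3/16 + 2588/13467*1/16 + 6875/53868*1/16 + 4479/17956*1/16 + 2431/13467*1/4 = 6875/53868 = pi_S2  (ok)
  3370/13467*1/8 + 2588/13467*1/16 + 6875/53868*9/16 + 4479/17956*5/16 + 2431/13467*5/16 = 4479/17956 = pi_S3  (ok)
  3370/13467*1/16 + 2588/13467*1/4 + 6875/53868*1/4 + 4479/17956*1/4 + 2431/13467*1/8 = 2431/13467 = pi_S4  (ok)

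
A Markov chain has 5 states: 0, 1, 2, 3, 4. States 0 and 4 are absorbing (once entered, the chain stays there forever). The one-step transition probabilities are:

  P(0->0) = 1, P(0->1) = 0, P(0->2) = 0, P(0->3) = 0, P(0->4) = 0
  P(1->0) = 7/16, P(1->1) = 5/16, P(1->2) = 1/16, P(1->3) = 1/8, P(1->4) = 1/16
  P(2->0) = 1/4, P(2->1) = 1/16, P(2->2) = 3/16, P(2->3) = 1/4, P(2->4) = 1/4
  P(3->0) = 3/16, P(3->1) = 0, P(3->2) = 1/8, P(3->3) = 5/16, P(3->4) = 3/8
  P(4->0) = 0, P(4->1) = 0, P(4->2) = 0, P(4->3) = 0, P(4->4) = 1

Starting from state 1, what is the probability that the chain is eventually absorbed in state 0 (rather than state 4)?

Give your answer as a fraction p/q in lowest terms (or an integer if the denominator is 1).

Let a_i = P(absorbed in 0 | start in state i).
Boundary conditions: a_0 = 1, a_4 = 0.
For each transient state i, a_i = sum_j P(i->j) * a_j:
  a_1 = 7/16*a_0 + 5/16*a_1 + 1/16*a_2 + 1/8*a_3 + 1/16*a_4
  a_2 = 1/4*a_0 + 1/16*a_1 + 3/16*a_2 + 1/4*a_3 + 1/4*a_4
  a_3 = 3/16*a_0 + 0*a_1 + 1/8*a_2 + 5/16*a_3 + 3/8*a_4

Substituting a_0 = 1 and a_4 = 0, rearrange to (I - Q) a = r where r[i] = P(i -> 0):
  [11/16, -1/16, -1/8] . (a_1, a_2, a_3) = 7/16
  [-1/16, 13/16, -1/4] . (a_1, a_2, a_3) = 1/4
  [0, -1/8, 11/16] . (a_1, a_2, a_3) = 3/16

Solving yields:
  a_1 = 73/98
  a_2 = 233/490
  a_3 = 88/245

Starting state is 1, so the absorption probability is a_1 = 73/98.

Answer: 73/98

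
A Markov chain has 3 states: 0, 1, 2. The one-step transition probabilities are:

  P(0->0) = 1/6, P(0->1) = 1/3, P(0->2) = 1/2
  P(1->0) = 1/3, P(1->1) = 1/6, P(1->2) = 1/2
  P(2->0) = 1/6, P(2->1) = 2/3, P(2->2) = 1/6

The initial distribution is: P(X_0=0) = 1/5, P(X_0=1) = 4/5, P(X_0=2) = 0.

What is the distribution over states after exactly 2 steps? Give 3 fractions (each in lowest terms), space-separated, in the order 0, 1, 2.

Answer: 1/5 7/15 1/3

Derivation:
Propagating the distribution step by step (d_{t+1} = d_t * P):
d_0 = (0=1/5, 1=4/5, 2=0)
  d_1[0] = 1/5*1/6 + 4/5*1/3 + 0*1/6 = 3/10
  d_1[1] = 1/5*1/3 + 4/5*1/6 + 0*2/3 = 1/5
  d_1[2] = 1/5*1/2 + 4/5*1/2 + 0*1/6 = 1/2
d_1 = (0=3/10, 1=1/5, 2=1/2)
  d_2[0] = 3/10*1/6 + 1/5*1/3 + 1/2*1/6 = 1/5
  d_2[1] = 3/10*1/3 + 1/5*1/6 + 1/2*2/3 = 7/15
  d_2[2] = 3/10*1/2 + 1/5*1/2 + 1/2*1/6 = 1/3
d_2 = (0=1/5, 1=7/15, 2=1/3)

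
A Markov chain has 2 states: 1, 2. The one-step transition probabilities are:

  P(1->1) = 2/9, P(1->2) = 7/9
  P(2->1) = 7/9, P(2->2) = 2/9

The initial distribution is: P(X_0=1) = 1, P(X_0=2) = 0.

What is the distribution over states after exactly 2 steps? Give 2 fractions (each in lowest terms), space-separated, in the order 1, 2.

Propagating the distribution step by step (d_{t+1} = d_t * P):
d_0 = (1=1, 2=0)
  d_1[1] = 1*2/9 + 0*7/9 = 2/9
  d_1[2] = 1*7/9 + 0*2/9 = 7/9
d_1 = (1=2/9, 2=7/9)
  d_2[1] = 2/9*2/9 + 7/9*7/9 = 53/81
  d_2[2] = 2/9*7/9 + 7/9*2/9 = 28/81
d_2 = (1=53/81, 2=28/81)

Answer: 53/81 28/81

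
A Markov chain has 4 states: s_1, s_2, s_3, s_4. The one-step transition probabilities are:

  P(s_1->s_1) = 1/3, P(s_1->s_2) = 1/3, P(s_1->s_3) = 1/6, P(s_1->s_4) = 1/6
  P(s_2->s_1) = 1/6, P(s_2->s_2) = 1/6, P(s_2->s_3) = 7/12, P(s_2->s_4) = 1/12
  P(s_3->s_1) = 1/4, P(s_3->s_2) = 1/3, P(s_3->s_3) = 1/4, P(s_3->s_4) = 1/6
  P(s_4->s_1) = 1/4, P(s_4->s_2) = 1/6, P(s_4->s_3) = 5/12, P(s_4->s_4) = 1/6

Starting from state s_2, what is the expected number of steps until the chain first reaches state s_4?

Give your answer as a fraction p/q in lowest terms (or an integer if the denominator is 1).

Let h_i = expected steps to first reach s_4 from state i.
Boundary: h_s_4 = 0.
First-step equations for the other states:
  h_s_1 = 1 + 1/3*h_s_1 + 1/3*h_s_2 + 1/6*h_s_3 + 1/6*h_s_4
  h_s_2 = 1 + 1/6*h_s_1 + 1/6*h_s_2 + 7/12*h_s_3 + 1/12*h_s_4
  h_s_3 = 1 + 1/4*h_s_1 + 1/3*h_s_2 + 1/4*h_s_3 + 1/6*h_s_4

Substituting h_s_4 = 0 and rearranging gives the linear system (I - Q) h = 1:
  [2/3, -1/3, -1/6] . (h_s_1, h_s_2, h_s_3) = 1
  [-1/6, 5/6, -7/12] . (h_s_1, h_s_2, h_s_3) = 1
  [-1/4, -1/3, 3/4] . (h_s_1, h_s_2, h_s_3) = 1

Solving yields:
  h_s_1 = 7
  h_s_2 = 15/2
  h_s_3 = 7

Starting state is s_2, so the expected hitting time is h_s_2 = 15/2.

Answer: 15/2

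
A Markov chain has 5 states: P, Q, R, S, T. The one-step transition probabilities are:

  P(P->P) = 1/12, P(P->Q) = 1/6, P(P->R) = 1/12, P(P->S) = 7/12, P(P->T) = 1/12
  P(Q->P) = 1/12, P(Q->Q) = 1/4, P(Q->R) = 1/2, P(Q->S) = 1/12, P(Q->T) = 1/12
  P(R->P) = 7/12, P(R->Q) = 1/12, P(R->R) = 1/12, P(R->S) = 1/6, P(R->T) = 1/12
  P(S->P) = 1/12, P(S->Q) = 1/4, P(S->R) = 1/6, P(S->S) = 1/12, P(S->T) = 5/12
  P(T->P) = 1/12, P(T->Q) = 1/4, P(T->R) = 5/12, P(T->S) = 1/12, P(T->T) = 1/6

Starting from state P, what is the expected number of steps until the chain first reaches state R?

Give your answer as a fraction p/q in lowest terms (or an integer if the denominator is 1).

Answer: 2532/653

Derivation:
Let h_i = expected steps to first reach R from state i.
Boundary: h_R = 0.
First-step equations for the other states:
  h_P = 1 + 1/12*h_P + 1/6*h_Q + 1/12*h_R + 7/12*h_S + 1/12*h_T
  h_Q = 1 + 1/12*h_P + 1/4*h_Q + 1/2*h_R + 1/12*h_S + 1/12*h_T
  h_S = 1 + 1/12*h_P + 1/4*h_Q + 1/6*h_R + 1/12*h_S + 5/12*h_T
  h_T = 1 + 1/12*h_P + 1/4*h_Q + 5/12*h_R + 1/12*h_S + 1/6*h_T

Substituting h_R = 0 and rearranging gives the linear system (I - Q) h = 1:
  [11/12, -1/6, -7/12, -1/12] . (h_P, h_Q, h_S, h_T) = 1
  [-1/12, 3/4, -1/12, -1/12] . (h_P, h_Q, h_S, h_T) = 1
  [-1/12, -1/4, 11/12, -5/12] . (h_P, h_Q, h_S, h_T) = 1
  [-1/12, -1/4, -1/12, 5/6] . (h_P, h_Q, h_S, h_T) = 1

Solving yields:
  h_P = 2532/653
  h_Q = 1584/653
  h_S = 2160/653
  h_T = 1728/653

Starting state is P, so the expected hitting time is h_P = 2532/653.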